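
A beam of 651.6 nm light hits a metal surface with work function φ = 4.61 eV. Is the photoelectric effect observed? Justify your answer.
No

For photoemission, the photon energy must exceed the work function.

Photon energy: E = hc/λ = 1.9028 eV
Work function: φ = 4.61 eV

Since E_photon (1.9028 eV) < φ (4.61 eV), photoemission will NOT occur.
The threshold wavelength is λ₀ = hc/φ = 268.9 nm.
Since 651.6 nm > 268.9 nm, the photons lack sufficient energy.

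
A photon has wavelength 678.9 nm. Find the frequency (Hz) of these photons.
4.4159e+14 Hz

Using the wave equation: c = fλ

Solving for frequency:
f = c/λ = (3×10⁸ m/s) / (678.9×10⁻⁹ m)
f = 4.4159e+14 Hz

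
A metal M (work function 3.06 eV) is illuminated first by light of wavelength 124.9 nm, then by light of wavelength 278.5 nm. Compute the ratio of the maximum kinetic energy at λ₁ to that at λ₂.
4.9335

Using Einstein's equation: KE_max = hc/λ - φ

For λ₁ = 124.9 nm:
E₁ = hc/λ₁ = 9.9267 eV
KE₁ = E₁ - φ = 9.9267 - 3.06 = 6.8667 eV

For λ₂ = 278.5 nm:
E₂ = hc/λ₂ = 4.4519 eV
KE₂ = E₂ - φ = 4.4519 - 3.06 = 1.3919 eV

Ratio: KE₁/KE₂ = 6.8667/1.3919 = 4.9335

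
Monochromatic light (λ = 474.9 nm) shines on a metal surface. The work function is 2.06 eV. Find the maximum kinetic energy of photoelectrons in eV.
0.5507 eV

Using Einstein's photoelectric equation: KE_max = hf - φ = hc/λ - φ

First, calculate the photon energy:
E_photon = hc/λ = (6.626×10⁻³⁴ J·s)(3×10⁸ m/s) / (474.9×10⁻⁹ m)
E_photon = 2.6107 eV

Then, the maximum kinetic energy:
KE_max = E_photon - φ = 2.6107 eV - 2.06 eV = 0.5507 eV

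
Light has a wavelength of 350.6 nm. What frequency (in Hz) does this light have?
8.5508e+14 Hz

Using the wave equation: c = fλ

Solving for frequency:
f = c/λ = (3×10⁸ m/s) / (350.6×10⁻⁹ m)
f = 8.5508e+14 Hz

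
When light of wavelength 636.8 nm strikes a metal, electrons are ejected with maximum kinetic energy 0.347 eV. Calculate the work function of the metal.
1.60 eV

From Einstein's photoelectric equation: KE_max = hf - φ = hc/λ - φ

Rearranging for φ:
φ = hc/λ - KE_max

Calculate photon energy:
E_photon = hc/λ = 1.9470 eV

Therefore:
φ = 1.9470 - 0.347 = 1.60 eV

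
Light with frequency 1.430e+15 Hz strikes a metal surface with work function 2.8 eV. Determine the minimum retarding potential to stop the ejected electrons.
3.1140 V

The stopping potential V_s satisfies: eV_s = KE_max

First, find KE_max using Einstein's equation:
E_photon = hf = (6.626×10⁻³⁴ J·s)(1.430e+15 Hz) = 5.9140 eV
KE_max = E_photon - φ = 5.9140 - 2.8 = 3.1140 eV

Since eV_s = KE_max:
V_s = KE_max/e = 3.1140 V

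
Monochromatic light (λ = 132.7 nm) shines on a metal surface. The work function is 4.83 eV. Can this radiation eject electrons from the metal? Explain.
Yes

For photoemission, the photon energy must exceed the work function.

Photon energy: E = hc/λ = 9.3432 eV
Work function: φ = 4.83 eV

Since E_photon (9.3432 eV) > φ (4.83 eV), photoemission WILL occur.
The threshold wavelength is λ₀ = hc/φ = 256.7 nm.
Since 132.7 nm < 256.7 nm, the light has sufficient energy.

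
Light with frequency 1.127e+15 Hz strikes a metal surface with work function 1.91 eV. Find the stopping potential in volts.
2.7509 V

The stopping potential V_s satisfies: eV_s = KE_max

First, find KE_max using Einstein's equation:
E_photon = hf = (6.626×10⁻³⁴ J·s)(1.127e+15 Hz) = 4.6609 eV
KE_max = E_photon - φ = 4.6609 - 1.91 = 2.7509 eV

Since eV_s = KE_max:
V_s = KE_max/e = 2.7509 V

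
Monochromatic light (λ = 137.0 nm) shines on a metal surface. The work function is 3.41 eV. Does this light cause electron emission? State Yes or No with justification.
Yes

For photoemission, the photon energy must exceed the work function.

Photon energy: E = hc/λ = 9.0499 eV
Work function: φ = 3.41 eV

Since E_photon (9.0499 eV) > φ (3.41 eV), photoemission WILL occur.
The threshold wavelength is λ₀ = hc/φ = 363.6 nm.
Since 137.0 nm < 363.6 nm, the light has sufficient energy.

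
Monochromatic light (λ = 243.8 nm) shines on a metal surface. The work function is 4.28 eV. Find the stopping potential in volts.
0.8055 V

The stopping potential V_s satisfies: eV_s = KE_max

First, find KE_max using Einstein's equation:
E_photon = hc/λ = 5.0855 eV
KE_max = E_photon - φ = 5.0855 - 4.28 = 0.8055 eV

Since eV_s = KE_max:
V_s = KE_max/e = 0.8055 V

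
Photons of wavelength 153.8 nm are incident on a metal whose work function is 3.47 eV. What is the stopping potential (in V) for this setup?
4.5914 V

The stopping potential V_s satisfies: eV_s = KE_max

First, find KE_max using Einstein's equation:
E_photon = hc/λ = 8.0614 eV
KE_max = E_photon - φ = 8.0614 - 3.47 = 4.5914 eV

Since eV_s = KE_max:
V_s = KE_max/e = 4.5914 V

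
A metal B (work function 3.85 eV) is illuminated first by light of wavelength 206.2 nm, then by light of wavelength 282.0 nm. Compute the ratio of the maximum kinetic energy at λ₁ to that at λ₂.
3.9568

Using Einstein's equation: KE_max = hc/λ - φ

For λ₁ = 206.2 nm:
E₁ = hc/λ₁ = 6.0128 eV
KE₁ = E₁ - φ = 6.0128 - 3.85 = 2.1628 eV

For λ₂ = 282.0 nm:
E₂ = hc/λ₂ = 4.3966 eV
KE₂ = E₂ - φ = 4.3966 - 3.85 = 0.5466 eV

Ratio: KE₁/KE₂ = 2.1628/0.5466 = 3.9568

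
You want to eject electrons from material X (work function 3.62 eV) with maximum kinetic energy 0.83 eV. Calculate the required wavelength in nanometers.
278.62 nm

From Einstein's equation: KE_max = hc/λ - φ

Rearranging for λ:
hc/λ = KE_max + φ
λ = hc/(KE_max + φ)

Required photon energy:
E_photon = KE_max + φ = 0.83 + 3.62 = 4.45 eV

Required wavelength:
λ = hc/E_photon = (6.626×10⁻³⁴)(3×10⁸) / (4.45 × 1.602×10⁻¹⁹)
λ = 278.62 nm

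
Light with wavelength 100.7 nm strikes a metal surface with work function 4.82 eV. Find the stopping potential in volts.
7.4922 V

The stopping potential V_s satisfies: eV_s = KE_max

First, find KE_max using Einstein's equation:
E_photon = hc/λ = 12.3122 eV
KE_max = E_photon - φ = 12.3122 - 4.82 = 7.4922 eV

Since eV_s = KE_max:
V_s = KE_max/e = 7.4922 V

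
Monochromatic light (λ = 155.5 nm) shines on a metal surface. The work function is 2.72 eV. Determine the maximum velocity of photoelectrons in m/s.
1.3594e+06 m/s

First, find the maximum kinetic energy:
E_photon = hc/λ = 7.9733 eV
KE_max = E_photon - φ = 7.9733 - 2.72 = 5.2533 eV

Convert to Joules: KE_max = 5.2533 × 1.602×10⁻¹⁹ J = 8.4167e-19 J

Then use KE = ½mv² to find velocity:
v = √(2·KE/m) = √(2 × 8.4167e-19 J / 9.109e-31 kg)
v = 1.3594e+06 m/s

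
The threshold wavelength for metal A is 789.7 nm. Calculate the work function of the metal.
1.57 eV

At the threshold wavelength, photon energy equals work function:
φ = hc/λ₀

Calculating:
φ = (6.626×10⁻³⁴ J·s)(3×10⁸ m/s) / (789.7×10⁻⁹ m)
φ = 1.57 eV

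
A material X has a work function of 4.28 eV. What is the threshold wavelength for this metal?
289.68 nm

The threshold wavelength is when the photon energy equals the work function:
hc/λ₀ = φ

Solving for λ₀:
λ₀ = hc/φ = (6.626×10⁻³⁴ J·s)(3×10⁸ m/s) / (4.28 eV × 1.602×10⁻¹⁹ J/eV)
λ₀ = 289.68 nm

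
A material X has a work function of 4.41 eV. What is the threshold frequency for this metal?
1.0663e+15 Hz

The threshold frequency is when the photon energy equals the work function:
hf₀ = φ

Solving for f₀:
f₀ = φ/h = (4.41 eV × 1.602×10⁻¹⁹ J/eV) / (6.626×10⁻³⁴ J·s)
f₀ = 1.0663e+15 Hz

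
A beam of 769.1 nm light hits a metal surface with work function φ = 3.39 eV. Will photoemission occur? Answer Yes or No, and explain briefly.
No

For photoemission, the photon energy must exceed the work function.

Photon energy: E = hc/λ = 1.6121 eV
Work function: φ = 3.39 eV

Since E_photon (1.6121 eV) < φ (3.39 eV), photoemission will NOT occur.
The threshold wavelength is λ₀ = hc/φ = 365.7 nm.
Since 769.1 nm > 365.7 nm, the photons lack sufficient energy.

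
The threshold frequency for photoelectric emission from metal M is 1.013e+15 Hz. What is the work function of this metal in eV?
4.19 eV

At the threshold frequency, photon energy equals work function:
φ = hf₀

Calculating:
φ = (6.626×10⁻³⁴ J·s)(1.013e+15 Hz)
φ = 4.19 eV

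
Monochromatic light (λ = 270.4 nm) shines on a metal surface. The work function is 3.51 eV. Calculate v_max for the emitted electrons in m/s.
6.1500e+05 m/s

First, find the maximum kinetic energy:
E_photon = hc/λ = 4.5852 eV
KE_max = E_photon - φ = 4.5852 - 3.51 = 1.0752 eV

Convert to Joules: KE_max = 1.0752 × 1.602×10⁻¹⁹ J = 1.7227e-19 J

Then use KE = ½mv² to find velocity:
v = √(2·KE/m) = √(2 × 1.7227e-19 J / 9.109e-31 kg)
v = 6.1500e+05 m/s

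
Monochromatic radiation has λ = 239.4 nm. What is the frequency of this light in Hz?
1.2523e+15 Hz

Using the wave equation: c = fλ

Solving for frequency:
f = c/λ = (3×10⁸ m/s) / (239.4×10⁻⁹ m)
f = 1.2523e+15 Hz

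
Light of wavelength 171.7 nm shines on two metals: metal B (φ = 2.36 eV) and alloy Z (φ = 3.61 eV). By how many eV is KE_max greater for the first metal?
1.2500 eV

Using KE_max = hc/λ - φ for each metal:

Photon energy: E = hc/λ = 7.2210 eV

For metal B (φ₁ = 2.36 eV):
KE₁ = E - φ₁ = 7.2210 - 2.36 = 4.8610 eV

For alloy Z (φ₂ = 3.61 eV):
KE₂ = E - φ₂ = 7.2210 - 3.61 = 3.6110 eV

Difference:
ΔKE = KE₁ - KE₂ = 4.8610 - 3.6110 = 1.2500 eV

Note: The difference equals the difference in work functions: 3.61 - 2.36 = 1.25 eV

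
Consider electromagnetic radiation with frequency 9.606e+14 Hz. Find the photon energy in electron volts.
3.9727 eV

Using E = hf:

E = hf = (6.626×10⁻³⁴ J·s)(9.606e+14 Hz)
E = 3.9727 eV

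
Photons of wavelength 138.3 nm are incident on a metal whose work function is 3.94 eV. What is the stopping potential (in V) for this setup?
5.0249 V

The stopping potential V_s satisfies: eV_s = KE_max

First, find KE_max using Einstein's equation:
E_photon = hc/λ = 8.9649 eV
KE_max = E_photon - φ = 8.9649 - 3.94 = 5.0249 eV

Since eV_s = KE_max:
V_s = KE_max/e = 5.0249 V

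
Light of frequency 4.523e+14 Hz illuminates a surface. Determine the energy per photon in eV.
1.8706 eV

Using E = hf:

E = hf = (6.626×10⁻³⁴ J·s)(4.523e+14 Hz)
E = 1.8706 eV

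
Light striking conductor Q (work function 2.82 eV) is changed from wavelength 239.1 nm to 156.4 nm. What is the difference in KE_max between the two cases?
2.7419 eV

Using Einstein's equation: KE_max = hc/λ - φ

For λ₁ = 239.1 nm:
KE₁ = hc/λ₁ - φ = 5.1855 - 2.82 = 2.3655 eV

For λ₂ = 156.4 nm:
KE₂ = hc/λ₂ - φ = 7.9274 - 2.82 = 5.1074 eV

Change in KE:
ΔKE = KE₂ - KE₁ = 5.1074 - 2.3655 = 2.7419 eV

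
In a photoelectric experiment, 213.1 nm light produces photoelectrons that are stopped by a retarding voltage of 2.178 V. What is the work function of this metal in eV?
3.64 eV

The stopping potential gives the maximum kinetic energy: KE_max = eV_s = 2.178 eV

From Einstein's photoelectric equation: KE_max = hc/λ - φ
Rearranging: φ = hc/λ - KE_max

Calculate photon energy:
E_photon = hc/λ = (6.626×10⁻³⁴ J·s)(3×10⁸ m/s) / (213.1×10⁻⁹ m) = 5.8181 eV

Therefore:
φ = 5.8181 - 2.178 = 3.64 eV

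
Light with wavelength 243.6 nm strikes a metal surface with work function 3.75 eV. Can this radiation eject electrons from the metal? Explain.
Yes

For photoemission, the photon energy must exceed the work function.

Photon energy: E = hc/λ = 5.0897 eV
Work function: φ = 3.75 eV

Since E_photon (5.0897 eV) > φ (3.75 eV), photoemission WILL occur.
The threshold wavelength is λ₀ = hc/φ = 330.6 nm.
Since 243.6 nm < 330.6 nm, the light has sufficient energy.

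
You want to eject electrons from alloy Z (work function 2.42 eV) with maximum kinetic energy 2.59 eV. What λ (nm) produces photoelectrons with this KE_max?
247.47 nm

From Einstein's equation: KE_max = hc/λ - φ

Rearranging for λ:
hc/λ = KE_max + φ
λ = hc/(KE_max + φ)

Required photon energy:
E_photon = KE_max + φ = 2.59 + 2.42 = 5.01 eV

Required wavelength:
λ = hc/E_photon = (6.626×10⁻³⁴)(3×10⁸) / (5.01 × 1.602×10⁻¹⁹)
λ = 247.47 nm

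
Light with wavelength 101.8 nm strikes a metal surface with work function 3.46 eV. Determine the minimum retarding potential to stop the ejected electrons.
8.7192 V

The stopping potential V_s satisfies: eV_s = KE_max

First, find KE_max using Einstein's equation:
E_photon = hc/λ = 12.1792 eV
KE_max = E_photon - φ = 12.1792 - 3.46 = 8.7192 eV

Since eV_s = KE_max:
V_s = KE_max/e = 8.7192 V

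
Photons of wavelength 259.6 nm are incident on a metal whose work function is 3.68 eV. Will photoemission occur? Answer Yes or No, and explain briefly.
Yes

For photoemission, the photon energy must exceed the work function.

Photon energy: E = hc/λ = 4.7760 eV
Work function: φ = 3.68 eV

Since E_photon (4.7760 eV) > φ (3.68 eV), photoemission WILL occur.
The threshold wavelength is λ₀ = hc/φ = 336.9 nm.
Since 259.6 nm < 336.9 nm, the light has sufficient energy.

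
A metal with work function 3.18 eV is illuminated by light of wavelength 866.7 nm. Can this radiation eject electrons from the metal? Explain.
No

For photoemission, the photon energy must exceed the work function.

Photon energy: E = hc/λ = 1.4305 eV
Work function: φ = 3.18 eV

Since E_photon (1.4305 eV) < φ (3.18 eV), photoemission will NOT occur.
The threshold wavelength is λ₀ = hc/φ = 389.9 nm.
Since 866.7 nm > 389.9 nm, the photons lack sufficient energy.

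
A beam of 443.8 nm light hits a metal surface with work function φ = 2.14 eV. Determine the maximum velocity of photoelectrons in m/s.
4.7953e+05 m/s

First, find the maximum kinetic energy:
E_photon = hc/λ = 2.7937 eV
KE_max = E_photon - φ = 2.7937 - 2.14 = 0.6537 eV

Convert to Joules: KE_max = 0.6537 × 1.602×10⁻¹⁹ J = 1.0473e-19 J

Then use KE = ½mv² to find velocity:
v = √(2·KE/m) = √(2 × 1.0473e-19 J / 9.109e-31 kg)
v = 4.7953e+05 m/s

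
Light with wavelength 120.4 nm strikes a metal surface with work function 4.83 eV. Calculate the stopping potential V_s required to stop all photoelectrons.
5.4677 V

The stopping potential V_s satisfies: eV_s = KE_max

First, find KE_max using Einstein's equation:
E_photon = hc/λ = 10.2977 eV
KE_max = E_photon - φ = 10.2977 - 4.83 = 5.4677 eV

Since eV_s = KE_max:
V_s = KE_max/e = 5.4677 V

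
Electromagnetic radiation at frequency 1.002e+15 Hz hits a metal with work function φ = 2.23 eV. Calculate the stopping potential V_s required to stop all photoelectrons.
1.9139 V

The stopping potential V_s satisfies: eV_s = KE_max

First, find KE_max using Einstein's equation:
E_photon = hf = (6.626×10⁻³⁴ J·s)(1.002e+15 Hz) = 4.1439 eV
KE_max = E_photon - φ = 4.1439 - 2.23 = 1.9139 eV

Since eV_s = KE_max:
V_s = KE_max/e = 1.9139 V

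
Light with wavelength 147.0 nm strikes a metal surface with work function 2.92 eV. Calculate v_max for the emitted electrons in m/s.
1.3927e+06 m/s

First, find the maximum kinetic energy:
E_photon = hc/λ = 8.4343 eV
KE_max = E_photon - φ = 8.4343 - 2.92 = 5.5143 eV

Convert to Joules: KE_max = 5.5143 × 1.602×10⁻¹⁹ J = 8.8349e-19 J

Then use KE = ½mv² to find velocity:
v = √(2·KE/m) = √(2 × 8.8349e-19 J / 9.109e-31 kg)
v = 1.3927e+06 m/s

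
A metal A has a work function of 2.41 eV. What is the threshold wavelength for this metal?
514.46 nm

The threshold wavelength is when the photon energy equals the work function:
hc/λ₀ = φ

Solving for λ₀:
λ₀ = hc/φ = (6.626×10⁻³⁴ J·s)(3×10⁸ m/s) / (2.41 eV × 1.602×10⁻¹⁹ J/eV)
λ₀ = 514.46 nm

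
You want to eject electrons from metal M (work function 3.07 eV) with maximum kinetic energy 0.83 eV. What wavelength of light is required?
317.91 nm

From Einstein's equation: KE_max = hc/λ - φ

Rearranging for λ:
hc/λ = KE_max + φ
λ = hc/(KE_max + φ)

Required photon energy:
E_photon = KE_max + φ = 0.83 + 3.07 = 3.90 eV

Required wavelength:
λ = hc/E_photon = (6.626×10⁻³⁴)(3×10⁸) / (3.90 × 1.602×10⁻¹⁹)
λ = 317.91 nm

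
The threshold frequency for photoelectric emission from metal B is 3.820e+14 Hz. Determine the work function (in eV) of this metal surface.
1.58 eV

At the threshold frequency, photon energy equals work function:
φ = hf₀

Calculating:
φ = (6.626×10⁻³⁴ J·s)(3.820e+14 Hz)
φ = 1.58 eV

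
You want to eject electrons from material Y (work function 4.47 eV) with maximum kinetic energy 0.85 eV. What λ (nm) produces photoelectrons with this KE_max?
233.05 nm

From Einstein's equation: KE_max = hc/λ - φ

Rearranging for λ:
hc/λ = KE_max + φ
λ = hc/(KE_max + φ)

Required photon energy:
E_photon = KE_max + φ = 0.85 + 4.47 = 5.32 eV

Required wavelength:
λ = hc/E_photon = (6.626×10⁻³⁴)(3×10⁸) / (5.32 × 1.602×10⁻¹⁹)
λ = 233.05 nm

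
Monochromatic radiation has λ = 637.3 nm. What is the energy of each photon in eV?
1.9455 eV

Using E = hf = hc/λ:

E = hc/λ = (6.626×10⁻³⁴ J·s)(3×10⁸ m/s) / (637.3×10⁻⁹ m)
E = 1.9455 eV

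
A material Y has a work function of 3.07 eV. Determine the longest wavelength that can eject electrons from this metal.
403.86 nm

The threshold wavelength is when the photon energy equals the work function:
hc/λ₀ = φ

Solving for λ₀:
λ₀ = hc/φ = (6.626×10⁻³⁴ J·s)(3×10⁸ m/s) / (3.07 eV × 1.602×10⁻¹⁹ J/eV)
λ₀ = 403.86 nm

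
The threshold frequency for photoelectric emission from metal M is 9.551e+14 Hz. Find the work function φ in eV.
3.95 eV

At the threshold frequency, photon energy equals work function:
φ = hf₀

Calculating:
φ = (6.626×10⁻³⁴ J·s)(9.551e+14 Hz)
φ = 3.95 eV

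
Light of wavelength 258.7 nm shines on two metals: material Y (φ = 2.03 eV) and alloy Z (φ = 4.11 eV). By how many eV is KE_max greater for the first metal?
2.0800 eV

Using KE_max = hc/λ - φ for each metal:

Photon energy: E = hc/λ = 4.7926 eV

For material Y (φ₁ = 2.03 eV):
KE₁ = E - φ₁ = 4.7926 - 2.03 = 2.7626 eV

For alloy Z (φ₂ = 4.11 eV):
KE₂ = E - φ₂ = 4.7926 - 4.11 = 0.6826 eV

Difference:
ΔKE = KE₁ - KE₂ = 2.7626 - 0.6826 = 2.0800 eV

Note: The difference equals the difference in work functions: 4.11 - 2.03 = 2.08 eV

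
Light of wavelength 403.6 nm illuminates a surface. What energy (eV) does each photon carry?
3.0720 eV

Using E = hf = hc/λ:

E = hc/λ = (6.626×10⁻³⁴ J·s)(3×10⁸ m/s) / (403.6×10⁻⁹ m)
E = 3.0720 eV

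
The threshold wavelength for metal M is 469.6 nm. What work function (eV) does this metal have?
2.64 eV

At the threshold wavelength, photon energy equals work function:
φ = hc/λ₀

Calculating:
φ = (6.626×10⁻³⁴ J·s)(3×10⁸ m/s) / (469.6×10⁻⁹ m)
φ = 2.64 eV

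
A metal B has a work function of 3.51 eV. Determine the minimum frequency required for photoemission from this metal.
8.4871e+14 Hz

The threshold frequency is when the photon energy equals the work function:
hf₀ = φ

Solving for f₀:
f₀ = φ/h = (3.51 eV × 1.602×10⁻¹⁹ J/eV) / (6.626×10⁻³⁴ J·s)
f₀ = 8.4871e+14 Hz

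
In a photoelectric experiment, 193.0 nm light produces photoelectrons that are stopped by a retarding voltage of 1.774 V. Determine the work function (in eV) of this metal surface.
4.65 eV

The stopping potential gives the maximum kinetic energy: KE_max = eV_s = 1.774 eV

From Einstein's photoelectric equation: KE_max = hc/λ - φ
Rearranging: φ = hc/λ - KE_max

Calculate photon energy:
E_photon = hc/λ = (6.626×10⁻³⁴ J·s)(3×10⁸ m/s) / (193.0×10⁻⁹ m) = 6.4241 eV

Therefore:
φ = 6.4241 - 1.774 = 4.65 eV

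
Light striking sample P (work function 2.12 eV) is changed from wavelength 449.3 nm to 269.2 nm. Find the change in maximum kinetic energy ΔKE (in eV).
1.8462 eV

Using Einstein's equation: KE_max = hc/λ - φ

For λ₁ = 449.3 nm:
KE₁ = hc/λ₁ - φ = 2.7595 - 2.12 = 0.6395 eV

For λ₂ = 269.2 nm:
KE₂ = hc/λ₂ - φ = 4.6057 - 2.12 = 2.4857 eV

Change in KE:
ΔKE = KE₂ - KE₁ = 2.4857 - 0.6395 = 1.8462 eV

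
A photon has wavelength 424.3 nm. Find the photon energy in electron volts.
2.9221 eV

Using E = hf = hc/λ:

E = hc/λ = (6.626×10⁻³⁴ J·s)(3×10⁸ m/s) / (424.3×10⁻⁹ m)
E = 2.9221 eV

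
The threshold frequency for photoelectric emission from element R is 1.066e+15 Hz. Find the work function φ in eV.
4.41 eV

At the threshold frequency, photon energy equals work function:
φ = hf₀

Calculating:
φ = (6.626×10⁻³⁴ J·s)(1.066e+15 Hz)
φ = 4.41 eV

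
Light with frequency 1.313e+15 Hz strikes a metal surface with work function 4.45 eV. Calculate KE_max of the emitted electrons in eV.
0.9801 eV

Using Einstein's photoelectric equation: KE_max = hf - φ

First, calculate the photon energy:
E_photon = hf = (6.626×10⁻³⁴ J·s)(1.313e+15 Hz)
E_photon = 5.4301 eV

Then, the maximum kinetic energy:
KE_max = E_photon - φ = 5.4301 eV - 4.45 eV = 0.9801 eV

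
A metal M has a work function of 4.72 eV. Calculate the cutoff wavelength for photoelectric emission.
262.68 nm

The threshold wavelength is when the photon energy equals the work function:
hc/λ₀ = φ

Solving for λ₀:
λ₀ = hc/φ = (6.626×10⁻³⁴ J·s)(3×10⁸ m/s) / (4.72 eV × 1.602×10⁻¹⁹ J/eV)
λ₀ = 262.68 nm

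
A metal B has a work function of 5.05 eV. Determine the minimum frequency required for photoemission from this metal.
1.2211e+15 Hz

The threshold frequency is when the photon energy equals the work function:
hf₀ = φ

Solving for f₀:
f₀ = φ/h = (5.05 eV × 1.602×10⁻¹⁹ J/eV) / (6.626×10⁻³⁴ J·s)
f₀ = 1.2211e+15 Hz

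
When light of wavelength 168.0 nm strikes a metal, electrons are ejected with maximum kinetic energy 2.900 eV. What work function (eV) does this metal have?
4.48 eV

From Einstein's photoelectric equation: KE_max = hf - φ = hc/λ - φ

Rearranging for φ:
φ = hc/λ - KE_max

Calculate photon energy:
E_photon = hc/λ = 7.3800 eV

Therefore:
φ = 7.3800 - 2.900 = 4.48 eV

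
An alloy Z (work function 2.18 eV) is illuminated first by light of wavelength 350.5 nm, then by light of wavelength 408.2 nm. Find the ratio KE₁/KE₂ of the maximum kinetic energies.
1.5832

Using Einstein's equation: KE_max = hc/λ - φ

For λ₁ = 350.5 nm:
E₁ = hc/λ₁ = 3.5374 eV
KE₁ = E₁ - φ = 3.5374 - 2.18 = 1.3574 eV

For λ₂ = 408.2 nm:
E₂ = hc/λ₂ = 3.0373 eV
KE₂ = E₂ - φ = 3.0373 - 2.18 = 0.8573 eV

Ratio: KE₁/KE₂ = 1.3574/0.8573 = 1.5832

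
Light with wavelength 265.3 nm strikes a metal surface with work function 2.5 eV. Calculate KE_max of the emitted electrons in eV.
2.1734 eV

Using Einstein's photoelectric equation: KE_max = hf - φ = hc/λ - φ

First, calculate the photon energy:
E_photon = hc/λ = (6.626×10⁻³⁴ J·s)(3×10⁸ m/s) / (265.3×10⁻⁹ m)
E_photon = 4.6734 eV

Then, the maximum kinetic energy:
KE_max = E_photon - φ = 4.6734 eV - 2.5 eV = 2.1734 eV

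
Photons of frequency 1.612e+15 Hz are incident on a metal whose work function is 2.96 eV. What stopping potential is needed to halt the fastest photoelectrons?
3.7067 V

The stopping potential V_s satisfies: eV_s = KE_max

First, find KE_max using Einstein's equation:
E_photon = hf = (6.626×10⁻³⁴ J·s)(1.612e+15 Hz) = 6.6667 eV
KE_max = E_photon - φ = 6.6667 - 2.96 = 3.7067 eV

Since eV_s = KE_max:
V_s = KE_max/e = 3.7067 V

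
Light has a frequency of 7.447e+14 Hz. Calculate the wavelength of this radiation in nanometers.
402.57 nm

Using the wave equation: c = fλ

Solving for wavelength:
λ = c/f = (3×10⁸ m/s) / (7.447e+14 Hz)
λ = 402.57 nm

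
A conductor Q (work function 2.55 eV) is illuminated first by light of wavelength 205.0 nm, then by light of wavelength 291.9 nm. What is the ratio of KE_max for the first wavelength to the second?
2.0607

Using Einstein's equation: KE_max = hc/λ - φ

For λ₁ = 205.0 nm:
E₁ = hc/λ₁ = 6.0480 eV
KE₁ = E₁ - φ = 6.0480 - 2.55 = 3.4980 eV

For λ₂ = 291.9 nm:
E₂ = hc/λ₂ = 4.2475 eV
KE₂ = E₂ - φ = 4.2475 - 2.55 = 1.6975 eV

Ratio: KE₁/KE₂ = 3.4980/1.6975 = 2.0607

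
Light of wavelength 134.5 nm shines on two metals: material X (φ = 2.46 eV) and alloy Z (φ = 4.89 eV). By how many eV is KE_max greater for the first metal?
2.4300 eV

Using KE_max = hc/λ - φ for each metal:

Photon energy: E = hc/λ = 9.2182 eV

For material X (φ₁ = 2.46 eV):
KE₁ = E - φ₁ = 9.2182 - 2.46 = 6.7582 eV

For alloy Z (φ₂ = 4.89 eV):
KE₂ = E - φ₂ = 9.2182 - 4.89 = 4.3282 eV

Difference:
ΔKE = KE₁ - KE₂ = 6.7582 - 4.3282 = 2.4300 eV

Note: The difference equals the difference in work functions: 4.89 - 2.46 = 2.43 eV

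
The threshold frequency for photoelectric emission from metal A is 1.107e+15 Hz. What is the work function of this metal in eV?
4.58 eV

At the threshold frequency, photon energy equals work function:
φ = hf₀

Calculating:
φ = (6.626×10⁻³⁴ J·s)(1.107e+15 Hz)
φ = 4.58 eV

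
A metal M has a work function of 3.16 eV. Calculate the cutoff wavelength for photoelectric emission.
392.36 nm

The threshold wavelength is when the photon energy equals the work function:
hc/λ₀ = φ

Solving for λ₀:
λ₀ = hc/φ = (6.626×10⁻³⁴ J·s)(3×10⁸ m/s) / (3.16 eV × 1.602×10⁻¹⁹ J/eV)
λ₀ = 392.36 nm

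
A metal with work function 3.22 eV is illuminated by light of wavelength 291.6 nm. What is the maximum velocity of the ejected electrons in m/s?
6.0247e+05 m/s

First, find the maximum kinetic energy:
E_photon = hc/λ = 4.2519 eV
KE_max = E_photon - φ = 4.2519 - 3.22 = 1.0319 eV

Convert to Joules: KE_max = 1.0319 × 1.602×10⁻¹⁹ J = 1.6532e-19 J

Then use KE = ½mv² to find velocity:
v = √(2·KE/m) = √(2 × 1.6532e-19 J / 9.109e-31 kg)
v = 6.0247e+05 m/s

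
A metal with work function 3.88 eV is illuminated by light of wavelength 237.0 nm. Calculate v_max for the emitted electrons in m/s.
6.8947e+05 m/s

First, find the maximum kinetic energy:
E_photon = hc/λ = 5.2314 eV
KE_max = E_photon - φ = 5.2314 - 3.88 = 1.3514 eV

Convert to Joules: KE_max = 1.3514 × 1.602×10⁻¹⁹ J = 2.1652e-19 J

Then use KE = ½mv² to find velocity:
v = √(2·KE/m) = √(2 × 2.1652e-19 J / 9.109e-31 kg)
v = 6.8947e+05 m/s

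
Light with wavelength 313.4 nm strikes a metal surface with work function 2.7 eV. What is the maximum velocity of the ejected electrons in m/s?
6.6472e+05 m/s

First, find the maximum kinetic energy:
E_photon = hc/λ = 3.9561 eV
KE_max = E_photon - φ = 3.9561 - 2.7 = 1.2561 eV

Convert to Joules: KE_max = 1.2561 × 1.602×10⁻¹⁹ J = 2.0125e-19 J

Then use KE = ½mv² to find velocity:
v = √(2·KE/m) = √(2 × 2.0125e-19 J / 9.109e-31 kg)
v = 6.6472e+05 m/s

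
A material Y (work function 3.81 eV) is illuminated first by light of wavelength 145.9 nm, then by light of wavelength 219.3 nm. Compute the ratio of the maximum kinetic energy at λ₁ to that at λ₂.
2.5427

Using Einstein's equation: KE_max = hc/λ - φ

For λ₁ = 145.9 nm:
E₁ = hc/λ₁ = 8.4979 eV
KE₁ = E₁ - φ = 8.4979 - 3.81 = 4.6879 eV

For λ₂ = 219.3 nm:
E₂ = hc/λ₂ = 5.6536 eV
KE₂ = E₂ - φ = 5.6536 - 3.81 = 1.8436 eV

Ratio: KE₁/KE₂ = 4.6879/1.8436 = 2.5427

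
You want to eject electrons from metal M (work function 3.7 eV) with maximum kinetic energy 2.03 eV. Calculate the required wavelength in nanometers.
216.38 nm

From Einstein's equation: KE_max = hc/λ - φ

Rearranging for λ:
hc/λ = KE_max + φ
λ = hc/(KE_max + φ)

Required photon energy:
E_photon = KE_max + φ = 2.03 + 3.7 = 5.73 eV

Required wavelength:
λ = hc/E_photon = (6.626×10⁻³⁴)(3×10⁸) / (5.73 × 1.602×10⁻¹⁹)
λ = 216.38 nm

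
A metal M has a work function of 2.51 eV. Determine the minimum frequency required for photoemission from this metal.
6.0692e+14 Hz

The threshold frequency is when the photon energy equals the work function:
hf₀ = φ

Solving for f₀:
f₀ = φ/h = (2.51 eV × 1.602×10⁻¹⁹ J/eV) / (6.626×10⁻³⁴ J·s)
f₀ = 6.0692e+14 Hz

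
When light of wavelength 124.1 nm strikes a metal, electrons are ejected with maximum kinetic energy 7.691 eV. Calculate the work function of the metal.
2.30 eV

From Einstein's photoelectric equation: KE_max = hf - φ = hc/λ - φ

Rearranging for φ:
φ = hc/λ - KE_max

Calculate photon energy:
E_photon = hc/λ = 9.9907 eV

Therefore:
φ = 9.9907 - 7.691 = 2.30 eV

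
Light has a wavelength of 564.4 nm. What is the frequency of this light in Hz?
5.3117e+14 Hz

Using the wave equation: c = fλ

Solving for frequency:
f = c/λ = (3×10⁸ m/s) / (564.4×10⁻⁹ m)
f = 5.3117e+14 Hz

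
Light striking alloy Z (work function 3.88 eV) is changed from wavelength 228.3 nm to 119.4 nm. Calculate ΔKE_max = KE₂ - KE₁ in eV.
4.9532 eV

Using Einstein's equation: KE_max = hc/λ - φ

For λ₁ = 228.3 nm:
KE₁ = hc/λ₁ - φ = 5.4308 - 3.88 = 1.5508 eV

For λ₂ = 119.4 nm:
KE₂ = hc/λ₂ - φ = 10.3839 - 3.88 = 6.5039 eV

Change in KE:
ΔKE = KE₂ - KE₁ = 6.5039 - 1.5508 = 4.9532 eV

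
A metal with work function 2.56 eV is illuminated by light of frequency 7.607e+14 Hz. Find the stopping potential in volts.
0.5860 V

The stopping potential V_s satisfies: eV_s = KE_max

First, find KE_max using Einstein's equation:
E_photon = hf = (6.626×10⁻³⁴ J·s)(7.607e+14 Hz) = 3.1460 eV
KE_max = E_photon - φ = 3.1460 - 2.56 = 0.5860 eV

Since eV_s = KE_max:
V_s = KE_max/e = 0.5860 V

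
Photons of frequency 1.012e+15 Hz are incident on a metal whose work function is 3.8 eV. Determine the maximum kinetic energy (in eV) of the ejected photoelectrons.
0.3853 eV

Using Einstein's photoelectric equation: KE_max = hf - φ

First, calculate the photon energy:
E_photon = hf = (6.626×10⁻³⁴ J·s)(1.012e+15 Hz)
E_photon = 4.1853 eV

Then, the maximum kinetic energy:
KE_max = E_photon - φ = 4.1853 eV - 3.8 eV = 0.3853 eV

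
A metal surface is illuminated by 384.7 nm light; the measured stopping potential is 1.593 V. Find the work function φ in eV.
1.63 eV

The stopping potential gives the maximum kinetic energy: KE_max = eV_s = 1.593 eV

From Einstein's photoelectric equation: KE_max = hc/λ - φ
Rearranging: φ = hc/λ - KE_max

Calculate photon energy:
E_photon = hc/λ = (6.626×10⁻³⁴ J·s)(3×10⁸ m/s) / (384.7×10⁻⁹ m) = 3.2229 eV

Therefore:
φ = 3.2229 - 1.593 = 1.63 eV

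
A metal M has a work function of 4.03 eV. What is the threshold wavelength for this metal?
307.65 nm

The threshold wavelength is when the photon energy equals the work function:
hc/λ₀ = φ

Solving for λ₀:
λ₀ = hc/φ = (6.626×10⁻³⁴ J·s)(3×10⁸ m/s) / (4.03 eV × 1.602×10⁻¹⁹ J/eV)
λ₀ = 307.65 nm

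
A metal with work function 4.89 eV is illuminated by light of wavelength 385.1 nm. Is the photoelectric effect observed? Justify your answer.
No

For photoemission, the photon energy must exceed the work function.

Photon energy: E = hc/λ = 3.2195 eV
Work function: φ = 4.89 eV

Since E_photon (3.2195 eV) < φ (4.89 eV), photoemission will NOT occur.
The threshold wavelength is λ₀ = hc/φ = 253.5 nm.
Since 385.1 nm > 253.5 nm, the photons lack sufficient energy.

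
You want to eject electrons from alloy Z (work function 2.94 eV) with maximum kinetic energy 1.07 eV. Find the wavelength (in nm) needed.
309.19 nm

From Einstein's equation: KE_max = hc/λ - φ

Rearranging for λ:
hc/λ = KE_max + φ
λ = hc/(KE_max + φ)

Required photon energy:
E_photon = KE_max + φ = 1.07 + 2.94 = 4.01 eV

Required wavelength:
λ = hc/E_photon = (6.626×10⁻³⁴)(3×10⁸) / (4.01 × 1.602×10⁻¹⁹)
λ = 309.19 nm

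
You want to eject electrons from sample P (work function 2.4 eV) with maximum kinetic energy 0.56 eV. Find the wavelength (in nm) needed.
418.87 nm

From Einstein's equation: KE_max = hc/λ - φ

Rearranging for λ:
hc/λ = KE_max + φ
λ = hc/(KE_max + φ)

Required photon energy:
E_photon = KE_max + φ = 0.56 + 2.4 = 2.96 eV

Required wavelength:
λ = hc/E_photon = (6.626×10⁻³⁴)(3×10⁸) / (2.96 × 1.602×10⁻¹⁹)
λ = 418.87 nm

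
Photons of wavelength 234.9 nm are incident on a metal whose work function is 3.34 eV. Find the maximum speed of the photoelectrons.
8.2570e+05 m/s

First, find the maximum kinetic energy:
E_photon = hc/λ = 5.2782 eV
KE_max = E_photon - φ = 5.2782 - 3.34 = 1.9382 eV

Convert to Joules: KE_max = 1.9382 × 1.602×10⁻¹⁹ J = 3.1053e-19 J

Then use KE = ½mv² to find velocity:
v = √(2·KE/m) = √(2 × 3.1053e-19 J / 9.109e-31 kg)
v = 8.2570e+05 m/s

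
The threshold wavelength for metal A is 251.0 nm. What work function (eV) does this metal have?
4.94 eV

At the threshold wavelength, photon energy equals work function:
φ = hc/λ₀

Calculating:
φ = (6.626×10⁻³⁴ J·s)(3×10⁸ m/s) / (251.0×10⁻⁹ m)
φ = 4.94 eV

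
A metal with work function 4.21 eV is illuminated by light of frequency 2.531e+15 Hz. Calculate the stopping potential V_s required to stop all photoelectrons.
6.2574 V

The stopping potential V_s satisfies: eV_s = KE_max

First, find KE_max using Einstein's equation:
E_photon = hf = (6.626×10⁻³⁴ J·s)(2.531e+15 Hz) = 10.4674 eV
KE_max = E_photon - φ = 10.4674 - 4.21 = 6.2574 eV

Since eV_s = KE_max:
V_s = KE_max/e = 6.2574 V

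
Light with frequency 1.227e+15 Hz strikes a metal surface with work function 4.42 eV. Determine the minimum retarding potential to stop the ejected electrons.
0.6545 V

The stopping potential V_s satisfies: eV_s = KE_max

First, find KE_max using Einstein's equation:
E_photon = hf = (6.626×10⁻³⁴ J·s)(1.227e+15 Hz) = 5.0745 eV
KE_max = E_photon - φ = 5.0745 - 4.42 = 0.6545 eV

Since eV_s = KE_max:
V_s = KE_max/e = 0.6545 V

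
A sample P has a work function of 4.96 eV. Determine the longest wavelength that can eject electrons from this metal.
249.97 nm

The threshold wavelength is when the photon energy equals the work function:
hc/λ₀ = φ

Solving for λ₀:
λ₀ = hc/φ = (6.626×10⁻³⁴ J·s)(3×10⁸ m/s) / (4.96 eV × 1.602×10⁻¹⁹ J/eV)
λ₀ = 249.97 nm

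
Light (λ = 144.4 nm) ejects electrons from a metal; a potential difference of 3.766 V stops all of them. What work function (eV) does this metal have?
4.82 eV

The stopping potential gives the maximum kinetic energy: KE_max = eV_s = 3.766 eV

From Einstein's photoelectric equation: KE_max = hc/λ - φ
Rearranging: φ = hc/λ - KE_max

Calculate photon energy:
E_photon = hc/λ = (6.626×10⁻³⁴ J·s)(3×10⁸ m/s) / (144.4×10⁻⁹ m) = 8.5862 eV

Therefore:
φ = 8.5862 - 3.766 = 4.82 eV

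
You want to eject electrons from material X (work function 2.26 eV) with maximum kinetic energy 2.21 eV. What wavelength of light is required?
277.37 nm

From Einstein's equation: KE_max = hc/λ - φ

Rearranging for λ:
hc/λ = KE_max + φ
λ = hc/(KE_max + φ)

Required photon energy:
E_photon = KE_max + φ = 2.21 + 2.26 = 4.47 eV

Required wavelength:
λ = hc/E_photon = (6.626×10⁻³⁴)(3×10⁸) / (4.47 × 1.602×10⁻¹⁹)
λ = 277.37 nm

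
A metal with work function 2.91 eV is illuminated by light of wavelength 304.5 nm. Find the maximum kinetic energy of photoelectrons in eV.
1.1617 eV

Using Einstein's photoelectric equation: KE_max = hf - φ = hc/λ - φ

First, calculate the photon energy:
E_photon = hc/λ = (6.626×10⁻³⁴ J·s)(3×10⁸ m/s) / (304.5×10⁻⁹ m)
E_photon = 4.0717 eV

Then, the maximum kinetic energy:
KE_max = E_photon - φ = 4.0717 eV - 2.91 eV = 1.1617 eV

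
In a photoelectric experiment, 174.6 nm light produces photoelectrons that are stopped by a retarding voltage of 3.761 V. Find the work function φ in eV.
3.34 eV

The stopping potential gives the maximum kinetic energy: KE_max = eV_s = 3.761 eV

From Einstein's photoelectric equation: KE_max = hc/λ - φ
Rearranging: φ = hc/λ - KE_max

Calculate photon energy:
E_photon = hc/λ = (6.626×10⁻³⁴ J·s)(3×10⁸ m/s) / (174.6×10⁻⁹ m) = 7.1010 eV

Therefore:
φ = 7.1010 - 3.761 = 3.34 eV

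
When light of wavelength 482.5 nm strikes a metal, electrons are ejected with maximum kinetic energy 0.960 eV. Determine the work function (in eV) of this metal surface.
1.61 eV

From Einstein's photoelectric equation: KE_max = hf - φ = hc/λ - φ

Rearranging for φ:
φ = hc/λ - KE_max

Calculate photon energy:
E_photon = hc/λ = 2.5696 eV

Therefore:
φ = 2.5696 - 0.960 = 1.61 eV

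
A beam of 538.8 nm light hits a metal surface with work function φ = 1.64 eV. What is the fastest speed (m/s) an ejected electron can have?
4.8224e+05 m/s

First, find the maximum kinetic energy:
E_photon = hc/λ = 2.3011 eV
KE_max = E_photon - φ = 2.3011 - 1.64 = 0.6611 eV

Convert to Joules: KE_max = 0.6611 × 1.602×10⁻¹⁹ J = 1.0592e-19 J

Then use KE = ½mv² to find velocity:
v = √(2·KE/m) = √(2 × 1.0592e-19 J / 9.109e-31 kg)
v = 4.8224e+05 m/s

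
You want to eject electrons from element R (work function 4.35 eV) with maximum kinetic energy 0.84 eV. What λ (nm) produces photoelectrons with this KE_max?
238.89 nm

From Einstein's equation: KE_max = hc/λ - φ

Rearranging for λ:
hc/λ = KE_max + φ
λ = hc/(KE_max + φ)

Required photon energy:
E_photon = KE_max + φ = 0.84 + 4.35 = 5.19 eV

Required wavelength:
λ = hc/E_photon = (6.626×10⁻³⁴)(3×10⁸) / (5.19 × 1.602×10⁻¹⁹)
λ = 238.89 nm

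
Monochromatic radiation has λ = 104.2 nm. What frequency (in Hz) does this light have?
2.8771e+15 Hz

Using the wave equation: c = fλ

Solving for frequency:
f = c/λ = (3×10⁸ m/s) / (104.2×10⁻⁹ m)
f = 2.8771e+15 Hz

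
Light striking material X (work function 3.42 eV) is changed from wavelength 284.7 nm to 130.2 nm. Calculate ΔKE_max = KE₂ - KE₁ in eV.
5.1677 eV

Using Einstein's equation: KE_max = hc/λ - φ

For λ₁ = 284.7 nm:
KE₁ = hc/λ₁ - φ = 4.3549 - 3.42 = 0.9349 eV

For λ₂ = 130.2 nm:
KE₂ = hc/λ₂ - φ = 9.5226 - 3.42 = 6.1026 eV

Change in KE:
ΔKE = KE₂ - KE₁ = 6.1026 - 0.9349 = 5.1677 eV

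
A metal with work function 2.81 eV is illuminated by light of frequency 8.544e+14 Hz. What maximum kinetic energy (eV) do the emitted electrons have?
0.7235 eV

Using Einstein's photoelectric equation: KE_max = hf - φ

First, calculate the photon energy:
E_photon = hf = (6.626×10⁻³⁴ J·s)(8.544e+14 Hz)
E_photon = 3.5335 eV

Then, the maximum kinetic energy:
KE_max = E_photon - φ = 3.5335 eV - 2.81 eV = 0.7235 eV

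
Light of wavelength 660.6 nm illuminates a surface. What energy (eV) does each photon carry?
1.8768 eV

Using E = hf = hc/λ:

E = hc/λ = (6.626×10⁻³⁴ J·s)(3×10⁸ m/s) / (660.6×10⁻⁹ m)
E = 1.8768 eV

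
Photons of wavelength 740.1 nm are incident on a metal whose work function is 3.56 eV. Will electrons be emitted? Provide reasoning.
No

For photoemission, the photon energy must exceed the work function.

Photon energy: E = hc/λ = 1.6752 eV
Work function: φ = 3.56 eV

Since E_photon (1.6752 eV) < φ (3.56 eV), photoemission will NOT occur.
The threshold wavelength is λ₀ = hc/φ = 348.3 nm.
Since 740.1 nm > 348.3 nm, the photons lack sufficient energy.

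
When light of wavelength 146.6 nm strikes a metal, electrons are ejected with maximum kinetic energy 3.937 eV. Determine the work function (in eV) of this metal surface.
4.52 eV

From Einstein's photoelectric equation: KE_max = hf - φ = hc/λ - φ

Rearranging for φ:
φ = hc/λ - KE_max

Calculate photon energy:
E_photon = hc/λ = 8.4573 eV

Therefore:
φ = 8.4573 - 3.937 = 4.52 eV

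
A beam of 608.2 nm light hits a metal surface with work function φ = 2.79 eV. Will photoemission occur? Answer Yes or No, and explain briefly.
No

For photoemission, the photon energy must exceed the work function.

Photon energy: E = hc/λ = 2.0385 eV
Work function: φ = 2.79 eV

Since E_photon (2.0385 eV) < φ (2.79 eV), photoemission will NOT occur.
The threshold wavelength is λ₀ = hc/φ = 444.4 nm.
Since 608.2 nm > 444.4 nm, the photons lack sufficient energy.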